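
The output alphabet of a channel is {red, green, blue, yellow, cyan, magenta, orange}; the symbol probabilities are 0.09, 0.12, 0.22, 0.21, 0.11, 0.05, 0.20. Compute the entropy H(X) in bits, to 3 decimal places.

2.664 bits

H = −Σ pᵢ log₂ pᵢ.
−0.09·log₂(0.09) = 0.3127
−0.12·log₂(0.12) = 0.3671
−0.22·log₂(0.22) = 0.4806
−0.21·log₂(0.21) = 0.4728
−0.11·log₂(0.11) = 0.3503
−0.05·log₂(0.05) = 0.2161
−0.20·log₂(0.20) = 0.4644
Sum ≈ 2.6639 → 2.664 bits.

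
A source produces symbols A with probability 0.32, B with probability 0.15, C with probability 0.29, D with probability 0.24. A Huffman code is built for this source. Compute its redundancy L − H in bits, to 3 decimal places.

0.051 bits

Entropy H = −Σ p log₂ p ≈ 1.9486 bits.
Huffman merges: 3/20+6/25→39/100; 29/100+8/25→61/100; 39/100+61/100→1. L = 2 ≈ 2.0000.
L − H = 2.0000 − 1.9486 = 0.051 bits.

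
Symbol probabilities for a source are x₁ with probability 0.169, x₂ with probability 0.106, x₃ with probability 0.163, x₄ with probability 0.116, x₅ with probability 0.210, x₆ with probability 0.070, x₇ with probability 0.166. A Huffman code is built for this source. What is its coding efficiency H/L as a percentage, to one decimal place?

98.0%

Entropy H = −Σ p log₂ p ≈ 2.7352 bits.
Huffman merges: 7/100+53/500→22/125; 29/250+163/1000→279/1000; 83/500+169/1000→67/200; 22/125+21/100→193/500; 279/1000+67/200→307/500; 193/500+307/500→1. L = 279/100 ≈ 2.7900.
Efficiency = H/L = 2.7352/2.7900 = 98.0%.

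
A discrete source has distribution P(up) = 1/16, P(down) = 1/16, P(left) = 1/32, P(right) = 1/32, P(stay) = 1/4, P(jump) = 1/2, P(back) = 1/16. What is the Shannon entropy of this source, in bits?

2.0625 bits

Each probability is a power of 1/2, so log₂(1/p) is an integer.
H = Σ p·log₂(1/p) = 1/16·4 + 1/16·4 + 1/32·5 + 1/32·5 + 1/4·2 + 1/2·1 + 1/16·4 = 2.0625 bits.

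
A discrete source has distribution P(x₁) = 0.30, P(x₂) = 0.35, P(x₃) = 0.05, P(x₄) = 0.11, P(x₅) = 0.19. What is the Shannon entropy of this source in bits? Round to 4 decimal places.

2.0728 bits

H = −Σ pᵢ log₂ pᵢ.
−0.30·log₂(0.30) = 0.5211
−0.35·log₂(0.35) = 0.5301
−0.05·log₂(0.05) = 0.2161
−0.11·log₂(0.11) = 0.3503
−0.19·log₂(0.19) = 0.4552
Sum ≈ 2.0728 → 2.0728 bits.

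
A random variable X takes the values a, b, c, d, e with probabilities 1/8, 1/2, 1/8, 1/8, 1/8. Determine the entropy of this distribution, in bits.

Each probability is a power of 1/2, so log₂(1/p) is an integer.
H = Σ p·log₂(1/p) = 1/8·3 + 1/2·1 + 1/8·3 + 1/8·3 + 1/8·3 = 2 bits.

2 bits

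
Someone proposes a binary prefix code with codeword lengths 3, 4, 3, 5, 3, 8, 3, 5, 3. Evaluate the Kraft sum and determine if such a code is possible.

With common denominator 2^8 = 256: Σ 2^(−ℓᵢ) = 32/256 + 16/256 + 32/256 + 8/256 + 32/256 + 1/256 + 32/256 + 8/256 + 32/256 = 193/256 = 0.75390625.
Kraft's inequality requires Σ ≤ 1; here Σ = 0.75390625 ≤ 1, so such a prefix code exists.

0.75390625; yes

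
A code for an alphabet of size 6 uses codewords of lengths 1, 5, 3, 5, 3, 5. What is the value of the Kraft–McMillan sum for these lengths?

With common denominator 2^5 = 32: Σ 2^(−ℓᵢ) = 16/32 + 1/32 + 4/32 + 1/32 + 4/32 + 1/32 = 27/32 = 0.84375.

0.84375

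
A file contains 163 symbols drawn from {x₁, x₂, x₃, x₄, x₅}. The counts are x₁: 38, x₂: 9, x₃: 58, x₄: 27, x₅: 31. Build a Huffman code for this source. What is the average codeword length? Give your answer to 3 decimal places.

2.221 bits/symbol

Probabilities are the counts divided by 163.
Repeatedly combine the two least-probable nodes; the expected code length is the sum of the merged weights.
merge 9/163 + 27/163 → 36/163
merge 31/163 + 36/163 → 67/163
merge 38/163 + 58/163 → 96/163
merge 67/163 + 96/163 → 1
L = 36/163 + 67/163 + 96/163 + 1 = 362/163 ≈ 2.221 bits/symbol.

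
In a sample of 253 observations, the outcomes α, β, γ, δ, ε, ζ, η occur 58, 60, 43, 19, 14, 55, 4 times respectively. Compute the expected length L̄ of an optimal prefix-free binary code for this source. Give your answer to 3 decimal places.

Probabilities are the counts divided by 253.
Repeatedly combine the two least-probable nodes; the expected code length is the sum of the merged weights.
merge 4/253 + 14/253 → 18/253
merge 18/253 + 19/253 → 37/253
merge 37/253 + 43/253 → 80/253
merge 5/23 + 58/253 → 113/253
merge 60/253 + 80/253 → 140/253
merge 113/253 + 140/253 → 1
L = 18/253 + 37/253 + 80/253 + 113/253 + 140/253 + 1 = 641/253 ≈ 2.534 bits/symbol.

2.534 bits/symbol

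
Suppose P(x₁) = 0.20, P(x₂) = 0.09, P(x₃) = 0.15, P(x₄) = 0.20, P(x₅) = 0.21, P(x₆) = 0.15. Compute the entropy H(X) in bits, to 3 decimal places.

H = −Σ pᵢ log₂ pᵢ.
−0.20·log₂(0.20) = 0.4644
−0.09·log₂(0.09) = 0.3127
−0.15·log₂(0.15) = 0.4105
−0.20·log₂(0.20) = 0.4644
−0.21·log₂(0.21) = 0.4728
−0.15·log₂(0.15) = 0.4105
Sum ≈ 2.5353 → 2.535 bits.

2.535 bits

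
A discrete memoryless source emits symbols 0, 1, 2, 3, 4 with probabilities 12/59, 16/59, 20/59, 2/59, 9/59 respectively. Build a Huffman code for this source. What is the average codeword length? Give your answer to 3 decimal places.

2.186 bits/symbol

Repeatedly combine the two least-probable nodes; the expected code length is the sum of the merged weights.
merge 2/59 + 9/59 → 11/59
merge 11/59 + 12/59 → 23/59
merge 16/59 + 20/59 → 36/59
merge 23/59 + 36/59 → 1
L = 11/59 + 23/59 + 36/59 + 1 = 129/59 ≈ 2.186 bits/symbol.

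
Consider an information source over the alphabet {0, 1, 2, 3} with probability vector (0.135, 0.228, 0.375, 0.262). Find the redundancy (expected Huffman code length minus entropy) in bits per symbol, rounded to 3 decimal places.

Entropy H = −Σ p log₂ p ≈ 1.9132 bits.
Huffman merges: 27/200+57/250→363/1000; 131/500+363/1000→5/8; 3/8+5/8→1. L = 497/250 ≈ 1.9880.
L − H = 1.9880 − 1.9132 = 0.075 bits.

0.075 bits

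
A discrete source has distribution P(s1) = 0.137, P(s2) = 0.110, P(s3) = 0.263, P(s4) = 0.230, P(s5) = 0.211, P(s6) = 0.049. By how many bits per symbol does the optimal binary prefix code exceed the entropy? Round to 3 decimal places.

Entropy H = −Σ p log₂ p ≈ 2.4244 bits.
Huffman merges: 49/1000+11/100→159/1000; 137/1000+159/1000→37/125; 211/1000+23/100→441/1000; 263/1000+37/125→559/1000; 441/1000+559/1000→1. L = 491/200 ≈ 2.4550.
L − H = 2.4550 − 2.4244 = 0.031 bits.

0.031 bits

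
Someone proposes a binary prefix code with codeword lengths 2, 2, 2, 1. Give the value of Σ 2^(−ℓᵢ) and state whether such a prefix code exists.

1.25; no

With common denominator 2^2 = 4: Σ 2^(−ℓᵢ) = 1/4 + 1/4 + 1/4 + 2/4 = 5/4 = 1.25.
Kraft's inequality requires Σ ≤ 1; here Σ = 1.25 > 1, so no such prefix code exists.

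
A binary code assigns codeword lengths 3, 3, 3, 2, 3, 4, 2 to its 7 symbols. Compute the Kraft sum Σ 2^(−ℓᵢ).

1.0625

With common denominator 2^4 = 16: Σ 2^(−ℓᵢ) = 2/16 + 2/16 + 2/16 + 4/16 + 2/16 + 1/16 + 4/16 = 17/16 = 1.0625.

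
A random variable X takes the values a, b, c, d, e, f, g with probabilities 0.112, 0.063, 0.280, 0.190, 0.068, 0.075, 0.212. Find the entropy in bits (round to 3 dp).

H = −Σ pᵢ log₂ pᵢ.
−0.112·log₂(0.112) = 0.3537
−0.063·log₂(0.063) = 0.2513
−0.280·log₂(0.280) = 0.5142
−0.190·log₂(0.190) = 0.4552
−0.068·log₂(0.068) = 0.2637
−0.075·log₂(0.075) = 0.2803
−0.212·log₂(0.212) = 0.4744
Sum ≈ 2.5929 → 2.593 bits.

2.593 bits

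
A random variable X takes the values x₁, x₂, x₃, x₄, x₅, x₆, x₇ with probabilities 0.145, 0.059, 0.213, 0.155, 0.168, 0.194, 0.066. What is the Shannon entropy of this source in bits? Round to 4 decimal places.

H = −Σ pᵢ log₂ pᵢ.
−0.145·log₂(0.145) = 0.4040
−0.059·log₂(0.059) = 0.2409
−0.213·log₂(0.213) = 0.4752
−0.155·log₂(0.155) = 0.4169
−0.168·log₂(0.168) = 0.4323
−0.194·log₂(0.194) = 0.4590
−0.066·log₂(0.066) = 0.2588
Sum ≈ 2.6871 → 2.6871 bits.

2.6871 bits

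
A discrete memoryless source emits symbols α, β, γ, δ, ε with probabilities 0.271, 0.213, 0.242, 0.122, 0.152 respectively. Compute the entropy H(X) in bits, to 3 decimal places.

H = −Σ pᵢ log₂ pᵢ.
−0.271·log₂(0.271) = 0.5105
−0.213·log₂(0.213) = 0.4752
−0.242·log₂(0.242) = 0.4954
−0.122·log₂(0.122) = 0.3703
−0.152·log₂(0.152) = 0.4131
Sum ≈ 2.2644 → 2.264 bits.

2.264 bits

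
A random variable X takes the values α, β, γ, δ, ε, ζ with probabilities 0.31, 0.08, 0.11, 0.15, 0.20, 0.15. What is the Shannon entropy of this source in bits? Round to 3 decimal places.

2.451 bits

H = −Σ pᵢ log₂ pᵢ.
−0.31·log₂(0.31) = 0.5238
−0.08·log₂(0.08) = 0.2915
−0.11·log₂(0.11) = 0.3503
−0.15·log₂(0.15) = 0.4105
−0.20·log₂(0.20) = 0.4644
−0.15·log₂(0.15) = 0.4105
Sum ≈ 2.4511 → 2.451 bits.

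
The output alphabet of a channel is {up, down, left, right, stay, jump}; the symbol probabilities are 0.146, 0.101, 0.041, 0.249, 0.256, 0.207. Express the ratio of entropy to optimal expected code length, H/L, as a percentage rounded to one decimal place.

98.8%

Entropy H = −Σ p log₂ p ≈ 2.4013 bits.
Huffman merges: 41/1000+101/1000→71/500; 71/500+73/500→36/125; 207/1000+249/1000→57/125; 32/125+36/125→68/125; 57/125+68/125→1. L = 243/100 ≈ 2.4300.
Efficiency = H/L = 2.4013/2.4300 = 98.8%.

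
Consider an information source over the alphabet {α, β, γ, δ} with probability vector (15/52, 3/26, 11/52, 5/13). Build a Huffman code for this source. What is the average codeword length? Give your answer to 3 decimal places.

Repeatedly combine the two least-probable nodes; the expected code length is the sum of the merged weights.
merge 3/26 + 11/52 → 17/52
merge 15/52 + 17/52 → 8/13
merge 5/13 + 8/13 → 1
L = 17/52 + 8/13 + 1 = 101/52 ≈ 1.942 bits/symbol.

1.942 bits/symbol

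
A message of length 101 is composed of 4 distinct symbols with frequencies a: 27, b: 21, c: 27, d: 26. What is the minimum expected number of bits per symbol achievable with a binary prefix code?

2 bits/symbol

Probabilities are the counts divided by 101.
Repeatedly combine the two least-probable nodes; the expected code length is the sum of the merged weights.
merge 21/101 + 26/101 → 47/101
merge 27/101 + 27/101 → 54/101
merge 47/101 + 54/101 → 1
L = 47/101 + 54/101 + 1 = 2 bits/symbol.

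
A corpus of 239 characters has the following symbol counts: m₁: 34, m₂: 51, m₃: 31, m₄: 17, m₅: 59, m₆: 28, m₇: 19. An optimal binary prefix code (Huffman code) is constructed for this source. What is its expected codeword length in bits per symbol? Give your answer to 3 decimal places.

Probabilities are the counts divided by 239.
Repeatedly combine the two least-probable nodes; the expected code length is the sum of the merged weights.
merge 17/239 + 19/239 → 36/239
merge 28/239 + 31/239 → 59/239
merge 34/239 + 36/239 → 70/239
merge 51/239 + 59/239 → 110/239
merge 59/239 + 70/239 → 129/239
merge 110/239 + 129/239 → 1
L = 36/239 + 59/239 + 70/239 + 110/239 + 129/239 + 1 = 643/239 ≈ 2.690 bits/symbol.

2.690 bits/symbol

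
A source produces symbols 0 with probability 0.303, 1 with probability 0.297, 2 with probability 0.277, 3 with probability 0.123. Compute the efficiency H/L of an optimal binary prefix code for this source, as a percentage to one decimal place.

96.4%

Entropy H = −Σ p log₂ p ≈ 1.9270 bits.
Huffman merges: 123/1000+277/1000→2/5; 297/1000+303/1000→3/5; 2/5+3/5→1. L = 2 ≈ 2.0000.
Efficiency = H/L = 1.9270/2.0000 = 96.4%.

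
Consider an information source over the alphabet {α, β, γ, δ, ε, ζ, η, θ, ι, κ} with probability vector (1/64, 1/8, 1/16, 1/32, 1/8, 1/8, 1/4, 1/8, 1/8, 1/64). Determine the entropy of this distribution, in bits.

Each probability is a power of 1/2, so log₂(1/p) is an integer.
H = Σ p·log₂(1/p) = 1/64·6 + 1/8·3 + 1/16·4 + 1/32·5 + 1/8·3 + 1/8·3 + 1/4·2 + 1/8·3 + 1/8·3 + 1/64·6 = 2.96875 bits.

2.96875 bits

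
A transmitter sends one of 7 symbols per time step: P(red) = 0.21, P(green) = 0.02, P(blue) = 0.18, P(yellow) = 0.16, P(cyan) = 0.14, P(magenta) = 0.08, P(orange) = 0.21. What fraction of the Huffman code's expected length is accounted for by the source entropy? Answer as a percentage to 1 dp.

Entropy H = −Σ p log₂ p ≈ 2.6155 bits.
Huffman merges: 1/50+2/25→1/10; 1/10+7/50→6/25; 4/25+9/50→17/50; 21/100+21/100→21/50; 6/25+17/50→29/50; 21/50+29/50→1. L = 67/25 ≈ 2.6800.
Efficiency = H/L = 2.6155/2.6800 = 97.6%.

97.6%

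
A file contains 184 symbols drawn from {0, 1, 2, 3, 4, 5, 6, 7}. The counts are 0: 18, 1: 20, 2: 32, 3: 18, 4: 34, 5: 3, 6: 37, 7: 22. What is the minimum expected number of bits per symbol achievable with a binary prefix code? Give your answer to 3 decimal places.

2.913 bits/symbol

Probabilities are the counts divided by 184.
Repeatedly combine the two least-probable nodes; the expected code length is the sum of the merged weights.
merge 3/184 + 9/92 → 21/184
merge 9/92 + 5/46 → 19/92
merge 21/184 + 11/92 → 43/184
merge 4/23 + 17/92 → 33/92
merge 37/184 + 19/92 → 75/184
merge 43/184 + 33/92 → 109/184
merge 75/184 + 109/184 → 1
L = 21/184 + 19/92 + 43/184 + 33/92 + 75/184 + 109/184 + 1 = 67/23 ≈ 2.913 bits/symbol.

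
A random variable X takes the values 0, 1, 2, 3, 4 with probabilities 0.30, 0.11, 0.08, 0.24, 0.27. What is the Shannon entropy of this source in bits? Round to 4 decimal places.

H = −Σ pᵢ log₂ pᵢ.
−0.30·log₂(0.30) = 0.5211
−0.11·log₂(0.11) = 0.3503
−0.08·log₂(0.08) = 0.2915
−0.24·log₂(0.24) = 0.4941
−0.27·log₂(0.27) = 0.5100
Sum ≈ 2.1670 → 2.1670 bits.

2.1670 bits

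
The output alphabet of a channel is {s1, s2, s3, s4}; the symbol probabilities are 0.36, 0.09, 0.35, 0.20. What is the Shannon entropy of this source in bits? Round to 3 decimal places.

1.838 bits

H = −Σ pᵢ log₂ pᵢ.
−0.36·log₂(0.36) = 0.5306
−0.09·log₂(0.09) = 0.3127
−0.35·log₂(0.35) = 0.5301
−0.20·log₂(0.20) = 0.4644
Sum ≈ 1.8378 → 1.838 bits.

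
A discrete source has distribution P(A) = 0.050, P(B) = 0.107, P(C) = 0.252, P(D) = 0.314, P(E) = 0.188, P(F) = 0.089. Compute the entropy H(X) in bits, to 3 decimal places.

H = −Σ pᵢ log₂ pᵢ.
−0.050·log₂(0.050) = 0.2161
−0.107·log₂(0.107) = 0.3450
−0.252·log₂(0.252) = 0.5011
−0.314·log₂(0.314) = 0.5247
−0.188·log₂(0.188) = 0.4533
−0.089·log₂(0.089) = 0.3106
Sum ≈ 2.3509 → 2.351 bits.

2.351 bits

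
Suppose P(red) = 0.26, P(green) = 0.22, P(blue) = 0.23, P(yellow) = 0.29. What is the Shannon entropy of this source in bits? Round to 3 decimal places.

H = −Σ pᵢ log₂ pᵢ.
−0.26·log₂(0.26) = 0.5053
−0.22·log₂(0.22) = 0.4806
−0.23·log₂(0.23) = 0.4877
−0.29·log₂(0.29) = 0.5179
Sum ≈ 1.9914 → 1.991 bits.

1.991 bits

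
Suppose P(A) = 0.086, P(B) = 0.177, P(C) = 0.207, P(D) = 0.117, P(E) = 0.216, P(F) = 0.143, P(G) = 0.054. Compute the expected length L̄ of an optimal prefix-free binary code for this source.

Repeatedly combine the two least-probable nodes; the expected code length is the sum of the merged weights.
merge 27/500 + 43/500 → 7/50
merge 117/1000 + 7/50 → 257/1000
merge 143/1000 + 177/1000 → 8/25
merge 207/1000 + 27/125 → 423/1000
merge 257/1000 + 8/25 → 577/1000
merge 423/1000 + 577/1000 → 1
L = 7/50 + 257/1000 + 8/25 + 423/1000 + 577/1000 + 1 = 2717/1000 = 2.717 bits/symbol.

2.717 bits/symbol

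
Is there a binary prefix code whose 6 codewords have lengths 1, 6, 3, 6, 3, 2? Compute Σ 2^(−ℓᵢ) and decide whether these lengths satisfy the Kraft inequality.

With common denominator 2^6 = 64: Σ 2^(−ℓᵢ) = 32/64 + 1/64 + 8/64 + 1/64 + 8/64 + 16/64 = 66/64 = 1.03125.
Kraft's inequality requires Σ ≤ 1; here Σ = 1.03125 > 1, so no such prefix code exists.

1.03125; no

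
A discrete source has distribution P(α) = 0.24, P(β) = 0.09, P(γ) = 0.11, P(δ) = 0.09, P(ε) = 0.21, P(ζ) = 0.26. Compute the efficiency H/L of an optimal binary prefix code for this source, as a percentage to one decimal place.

99.1%

Entropy H = −Σ p log₂ p ≈ 2.4478 bits.
Huffman merges: 9/100+9/100→9/50; 11/100+9/50→29/100; 21/100+6/25→9/20; 13/50+29/100→11/20; 9/20+11/20→1. L = 247/100 ≈ 2.4700.
Efficiency = H/L = 2.4478/2.4700 = 99.1%.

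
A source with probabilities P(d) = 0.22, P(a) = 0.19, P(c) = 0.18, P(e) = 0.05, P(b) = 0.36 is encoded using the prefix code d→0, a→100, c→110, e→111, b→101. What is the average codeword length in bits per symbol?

2.56 bits/symbol

L̄ = Σ pᵢ·ℓᵢ = 0.22·1 + 0.19·3 + 0.18·3 + 0.05·3 + 0.36·3 = 2.56 bits/symbol.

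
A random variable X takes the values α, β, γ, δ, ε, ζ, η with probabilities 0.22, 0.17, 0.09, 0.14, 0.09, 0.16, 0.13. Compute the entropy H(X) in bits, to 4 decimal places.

2.7432 bits

H = −Σ pᵢ log₂ pᵢ.
−0.22·log₂(0.22) = 0.4806
−0.17·log₂(0.17) = 0.4346
−0.09·log₂(0.09) = 0.3127
−0.14·log₂(0.14) = 0.3971
−0.09·log₂(0.09) = 0.3127
−0.16·log₂(0.16) = 0.4230
−0.13·log₂(0.13) = 0.3826
Sum ≈ 2.7432 → 2.7432 bits.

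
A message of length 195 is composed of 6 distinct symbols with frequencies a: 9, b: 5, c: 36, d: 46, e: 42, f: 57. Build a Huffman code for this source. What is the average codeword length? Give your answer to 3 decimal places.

Probabilities are the counts divided by 195.
Repeatedly combine the two least-probable nodes; the expected code length is the sum of the merged weights.
merge 1/39 + 3/65 → 14/195
merge 14/195 + 12/65 → 10/39
merge 14/65 + 46/195 → 88/195
merge 10/39 + 19/65 → 107/195
merge 88/195 + 107/195 → 1
L = 14/195 + 10/39 + 88/195 + 107/195 + 1 = 454/195 ≈ 2.328 bits/symbol.

2.328 bits/symbol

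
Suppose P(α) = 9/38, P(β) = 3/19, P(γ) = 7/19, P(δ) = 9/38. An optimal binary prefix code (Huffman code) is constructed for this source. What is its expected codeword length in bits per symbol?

Repeatedly combine the two least-probable nodes; the expected code length is the sum of the merged weights.
merge 3/19 + 9/38 → 15/38
merge 9/38 + 7/19 → 23/38
merge 15/38 + 23/38 → 1
L = 15/38 + 23/38 + 1 = 2 bits/symbol.

2 bits/symbol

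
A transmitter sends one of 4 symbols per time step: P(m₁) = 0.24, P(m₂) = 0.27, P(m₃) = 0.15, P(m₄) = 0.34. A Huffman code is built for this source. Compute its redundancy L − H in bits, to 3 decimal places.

0.056 bits

Entropy H = −Σ p log₂ p ≈ 1.9439 bits.
Huffman merges: 3/20+6/25→39/100; 27/100+17/50→61/100; 39/100+61/100→1. L = 2 ≈ 2.0000.
L − H = 2.0000 − 1.9439 = 0.056 bits.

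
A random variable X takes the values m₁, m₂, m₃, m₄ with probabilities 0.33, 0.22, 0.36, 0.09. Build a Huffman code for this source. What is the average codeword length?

1.95 bits/symbol

Repeatedly combine the two least-probable nodes; the expected code length is the sum of the merged weights.
merge 9/100 + 11/50 → 31/100
merge 31/100 + 33/100 → 16/25
merge 9/25 + 16/25 → 1
L = 31/100 + 16/25 + 1 = 39/20 = 1.95 bits/symbol.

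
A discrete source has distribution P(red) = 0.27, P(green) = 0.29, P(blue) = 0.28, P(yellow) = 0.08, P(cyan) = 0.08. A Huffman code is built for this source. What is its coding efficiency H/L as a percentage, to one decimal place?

98.4%

Entropy H = −Σ p log₂ p ≈ 2.1252 bits.
Huffman merges: 2/25+2/25→4/25; 4/25+27/100→43/100; 7/25+29/100→57/100; 43/100+57/100→1. L = 54/25 ≈ 2.1600.
Efficiency = H/L = 2.1252/2.1600 = 98.4%.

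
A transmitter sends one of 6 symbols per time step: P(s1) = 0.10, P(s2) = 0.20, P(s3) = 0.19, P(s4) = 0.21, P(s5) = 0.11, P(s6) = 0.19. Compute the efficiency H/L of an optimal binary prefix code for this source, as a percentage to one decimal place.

Entropy H = −Σ p log₂ p ≈ 2.5301 bits.
Huffman merges: 1/10+11/100→21/100; 19/100+19/100→19/50; 1/5+21/100→41/100; 21/100+19/50→59/100; 41/100+59/100→1. L = 259/100 ≈ 2.5900.
Efficiency = H/L = 2.5301/2.5900 = 97.7%.

97.7%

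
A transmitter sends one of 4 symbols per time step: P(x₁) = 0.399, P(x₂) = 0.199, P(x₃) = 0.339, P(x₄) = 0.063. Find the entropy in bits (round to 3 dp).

H = −Σ pᵢ log₂ pᵢ.
−0.399·log₂(0.399) = 0.5289
−0.199·log₂(0.199) = 0.4635
−0.339·log₂(0.339) = 0.5291
−0.063·log₂(0.063) = 0.2513
Sum ≈ 1.7727 → 1.773 bits.

1.773 bits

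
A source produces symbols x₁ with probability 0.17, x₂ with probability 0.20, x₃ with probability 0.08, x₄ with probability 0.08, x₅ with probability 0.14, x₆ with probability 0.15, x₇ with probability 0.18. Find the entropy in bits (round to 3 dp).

2.735 bits

H = −Σ pᵢ log₂ pᵢ.
−0.17·log₂(0.17) = 0.4346
−0.20·log₂(0.20) = 0.4644
−0.08·log₂(0.08) = 0.2915
−0.08·log₂(0.08) = 0.2915
−0.14·log₂(0.14) = 0.3971
−0.15·log₂(0.15) = 0.4105
−0.18·log₂(0.18) = 0.4453
Sum ≈ 2.7350 → 2.735 bits.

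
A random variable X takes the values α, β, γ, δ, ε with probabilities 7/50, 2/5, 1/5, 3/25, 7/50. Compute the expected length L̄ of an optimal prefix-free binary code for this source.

2.2 bits/symbol

Repeatedly combine the two least-probable nodes; the expected code length is the sum of the merged weights.
merge 3/25 + 7/50 → 13/50
merge 7/50 + 1/5 → 17/50
merge 13/50 + 17/50 → 3/5
merge 2/5 + 3/5 → 1
L = 13/50 + 17/50 + 3/5 + 1 = 11/5 = 2.2 bits/symbol.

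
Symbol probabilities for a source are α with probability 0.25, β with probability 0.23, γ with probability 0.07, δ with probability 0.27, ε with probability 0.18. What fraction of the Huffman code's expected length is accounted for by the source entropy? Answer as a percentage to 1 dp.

98.3%

Entropy H = −Σ p log₂ p ≈ 2.2116 bits.
Huffman merges: 7/100+9/50→1/4; 23/100+1/4→12/25; 1/4+27/100→13/25; 12/25+13/25→1. L = 9/4 ≈ 2.2500.
Efficiency = H/L = 2.2116/2.2500 = 98.3%.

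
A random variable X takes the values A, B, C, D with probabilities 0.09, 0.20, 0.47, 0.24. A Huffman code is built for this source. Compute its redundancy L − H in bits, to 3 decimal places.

0.037 bits

Entropy H = −Σ p log₂ p ≈ 1.7831 bits.
Huffman merges: 9/100+1/5→29/100; 6/25+29/100→53/100; 47/100+53/100→1. L = 91/50 ≈ 1.8200.
L − H = 1.8200 − 1.7831 = 0.037 bits.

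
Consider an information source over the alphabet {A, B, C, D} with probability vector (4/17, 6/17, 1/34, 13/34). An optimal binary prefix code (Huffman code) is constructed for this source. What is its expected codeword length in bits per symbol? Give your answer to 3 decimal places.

1.882 bits/symbol

Repeatedly combine the two least-probable nodes; the expected code length is the sum of the merged weights.
merge 1/34 + 4/17 → 9/34
merge 9/34 + 6/17 → 21/34
merge 13/34 + 21/34 → 1
L = 9/34 + 21/34 + 1 = 32/17 ≈ 1.882 bits/symbol.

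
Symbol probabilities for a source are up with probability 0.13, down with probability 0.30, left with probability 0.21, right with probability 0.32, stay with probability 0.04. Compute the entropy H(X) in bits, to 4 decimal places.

2.0883 bits

H = −Σ pᵢ log₂ pᵢ.
−0.13·log₂(0.13) = 0.3826
−0.30·log₂(0.30) = 0.5211
−0.21·log₂(0.21) = 0.4728
−0.32·log₂(0.32) = 0.5260
−0.04·log₂(0.04) = 0.1858
Sum ≈ 2.0883 → 2.0883 bits.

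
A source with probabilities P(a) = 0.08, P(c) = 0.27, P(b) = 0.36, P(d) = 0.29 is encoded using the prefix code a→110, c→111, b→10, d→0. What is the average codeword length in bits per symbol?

2.06 bits/symbol

L̄ = Σ pᵢ·ℓᵢ = 0.08·3 + 0.27·3 + 0.36·2 + 0.29·1 = 2.06 bits/symbol.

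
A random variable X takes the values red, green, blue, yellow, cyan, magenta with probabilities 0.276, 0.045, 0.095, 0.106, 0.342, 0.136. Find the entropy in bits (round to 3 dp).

H = −Σ pᵢ log₂ pᵢ.
−0.276·log₂(0.276) = 0.5126
−0.045·log₂(0.045) = 0.2013
−0.095·log₂(0.095) = 0.3226
−0.106·log₂(0.106) = 0.3432
−0.342·log₂(0.342) = 0.5294
−0.136·log₂(0.136) = 0.3915
Sum ≈ 2.3006 → 2.301 bits.

2.301 bits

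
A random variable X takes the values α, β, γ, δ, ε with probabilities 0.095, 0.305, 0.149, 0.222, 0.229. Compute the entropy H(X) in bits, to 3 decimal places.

H = −Σ pᵢ log₂ pᵢ.
−0.095·log₂(0.095) = 0.3226
−0.305·log₂(0.305) = 0.5225
−0.149·log₂(0.149) = 0.4092
−0.222·log₂(0.222) = 0.4820
−0.229·log₂(0.229) = 0.4870
Sum ≈ 2.2234 → 2.223 bits.

2.223 bits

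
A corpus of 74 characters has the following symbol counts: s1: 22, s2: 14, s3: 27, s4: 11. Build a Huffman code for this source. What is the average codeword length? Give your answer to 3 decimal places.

Probabilities are the counts divided by 74.
Repeatedly combine the two least-probable nodes; the expected code length is the sum of the merged weights.
merge 11/74 + 7/37 → 25/74
merge 11/37 + 25/74 → 47/74
merge 27/74 + 47/74 → 1
L = 25/74 + 47/74 + 1 = 73/37 ≈ 1.973 bits/symbol.

1.973 bits/symbol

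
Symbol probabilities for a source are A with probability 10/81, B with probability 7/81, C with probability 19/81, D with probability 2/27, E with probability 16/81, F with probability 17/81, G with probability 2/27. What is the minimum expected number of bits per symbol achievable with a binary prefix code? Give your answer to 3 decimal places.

2.704 bits/symbol

Repeatedly combine the two least-probable nodes; the expected code length is the sum of the merged weights.
merge 2/27 + 2/27 → 4/27
merge 7/81 + 10/81 → 17/81
merge 4/27 + 16/81 → 28/81
merge 17/81 + 17/81 → 34/81
merge 19/81 + 28/81 → 47/81
merge 34/81 + 47/81 → 1
L = 4/27 + 17/81 + 28/81 + 34/81 + 47/81 + 1 = 73/27 ≈ 2.704 bits/symbol.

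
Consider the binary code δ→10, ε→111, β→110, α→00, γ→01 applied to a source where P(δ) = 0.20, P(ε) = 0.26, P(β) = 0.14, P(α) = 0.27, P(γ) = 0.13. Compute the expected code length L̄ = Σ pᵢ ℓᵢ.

L̄ = Σ pᵢ·ℓᵢ = 0.20·2 + 0.26·3 + 0.14·3 + 0.27·2 + 0.13·2 = 2.4 bits/symbol.

2.4 bits/symbol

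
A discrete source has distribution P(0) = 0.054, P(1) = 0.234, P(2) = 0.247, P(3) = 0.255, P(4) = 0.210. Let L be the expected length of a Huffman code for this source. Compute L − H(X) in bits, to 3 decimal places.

Entropy H = −Σ p log₂ p ≈ 2.1916 bits.
Huffman merges: 27/500+21/100→33/125; 117/500+247/1000→481/1000; 51/200+33/125→519/1000; 481/1000+519/1000→1. L = 283/125 ≈ 2.2640.
L − H = 2.2640 − 2.1916 = 0.072 bits.

0.072 bits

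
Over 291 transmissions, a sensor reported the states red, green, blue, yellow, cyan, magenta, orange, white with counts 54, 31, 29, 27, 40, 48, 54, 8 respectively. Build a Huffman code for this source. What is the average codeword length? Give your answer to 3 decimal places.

Probabilities are the counts divided by 291.
Repeatedly combine the two least-probable nodes; the expected code length is the sum of the merged weights.
merge 8/291 + 9/97 → 35/291
merge 29/291 + 31/291 → 20/97
merge 35/291 + 40/291 → 25/97
merge 16/97 + 18/97 → 34/97
merge 18/97 + 20/97 → 38/97
merge 25/97 + 34/97 → 59/97
merge 38/97 + 59/97 → 1
L = 35/291 + 20/97 + 25/97 + 34/97 + 38/97 + 59/97 + 1 = 854/291 ≈ 2.935 bits/symbol.

2.935 bits/symbol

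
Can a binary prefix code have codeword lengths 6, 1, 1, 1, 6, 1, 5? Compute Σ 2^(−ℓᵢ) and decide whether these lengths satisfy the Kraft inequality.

2.0625; no

With common denominator 2^6 = 64: Σ 2^(−ℓᵢ) = 1/64 + 32/64 + 32/64 + 32/64 + 1/64 + 32/64 + 2/64 = 132/64 = 2.0625.
Kraft's inequality requires Σ ≤ 1; here Σ = 2.0625 > 1, so no such prefix code exists.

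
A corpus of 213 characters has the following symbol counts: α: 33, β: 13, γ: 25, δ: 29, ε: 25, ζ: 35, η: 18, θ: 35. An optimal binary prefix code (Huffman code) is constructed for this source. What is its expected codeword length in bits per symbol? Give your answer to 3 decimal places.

2.981 bits/symbol

Probabilities are the counts divided by 213.
Repeatedly combine the two least-probable nodes; the expected code length is the sum of the merged weights.
merge 13/213 + 6/71 → 31/213
merge 25/213 + 25/213 → 50/213
merge 29/213 + 31/213 → 20/71
merge 11/71 + 35/213 → 68/213
merge 35/213 + 50/213 → 85/213
merge 20/71 + 68/213 → 128/213
merge 85/213 + 128/213 → 1
L = 31/213 + 50/213 + 20/71 + 68/213 + 85/213 + 128/213 + 1 = 635/213 ≈ 2.981 bits/symbol.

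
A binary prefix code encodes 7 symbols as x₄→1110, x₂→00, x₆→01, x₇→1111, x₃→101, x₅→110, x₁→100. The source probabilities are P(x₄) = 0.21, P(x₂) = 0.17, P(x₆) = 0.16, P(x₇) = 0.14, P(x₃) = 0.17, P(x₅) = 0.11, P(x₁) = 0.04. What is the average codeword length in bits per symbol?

3.02 bits/symbol

L̄ = Σ pᵢ·ℓᵢ = 0.21·4 + 0.17·2 + 0.16·2 + 0.14·4 + 0.17·3 + 0.11·3 + 0.04·3 = 3.02 bits/symbol.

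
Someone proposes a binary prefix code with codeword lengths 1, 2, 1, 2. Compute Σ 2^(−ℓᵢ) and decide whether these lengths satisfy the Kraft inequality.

With common denominator 2^2 = 4: Σ 2^(−ℓᵢ) = 2/4 + 1/4 + 2/4 + 1/4 = 6/4 = 1.5.
Kraft's inequality requires Σ ≤ 1; here Σ = 1.5 > 1, so no such prefix code exists.

1.5; no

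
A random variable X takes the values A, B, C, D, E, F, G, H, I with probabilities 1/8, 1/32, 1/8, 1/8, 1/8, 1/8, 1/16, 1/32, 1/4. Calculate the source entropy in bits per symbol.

2.9375 bits

Each probability is a power of 1/2, so log₂(1/p) is an integer.
H = Σ p·log₂(1/p) = 1/8·3 + 1/32·5 + 1/8·3 + 1/8·3 + 1/8·3 + 1/8·3 + 1/16·4 + 1/32·5 + 1/4·2 = 2.9375 bits.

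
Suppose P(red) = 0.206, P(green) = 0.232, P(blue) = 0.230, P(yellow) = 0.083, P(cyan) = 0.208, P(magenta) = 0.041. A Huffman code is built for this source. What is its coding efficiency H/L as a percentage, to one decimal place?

98.0%

Entropy H = −Σ p log₂ p ≈ 2.4044 bits.
Huffman merges: 41/1000+83/1000→31/250; 31/250+103/500→33/100; 26/125+23/100→219/500; 29/125+33/100→281/500; 219/500+281/500→1. L = 1227/500 ≈ 2.4540.
Efficiency = H/L = 2.4044/2.4540 = 98.0%.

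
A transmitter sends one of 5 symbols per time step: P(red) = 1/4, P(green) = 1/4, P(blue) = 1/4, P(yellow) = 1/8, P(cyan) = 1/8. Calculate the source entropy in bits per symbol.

2.25 bits

Each probability is a power of 1/2, so log₂(1/p) is an integer.
H = Σ p·log₂(1/p) = 1/4·2 + 1/4·2 + 1/4·2 + 1/8·3 + 1/8·3 = 2.25 bits.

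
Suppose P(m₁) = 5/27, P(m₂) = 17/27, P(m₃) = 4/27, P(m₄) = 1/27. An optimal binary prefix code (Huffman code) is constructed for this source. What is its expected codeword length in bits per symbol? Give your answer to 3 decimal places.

1.556 bits/symbol

Repeatedly combine the two least-probable nodes; the expected code length is the sum of the merged weights.
merge 1/27 + 4/27 → 5/27
merge 5/27 + 5/27 → 10/27
merge 10/27 + 17/27 → 1
L = 5/27 + 10/27 + 1 = 14/9 ≈ 1.556 bits/symbol.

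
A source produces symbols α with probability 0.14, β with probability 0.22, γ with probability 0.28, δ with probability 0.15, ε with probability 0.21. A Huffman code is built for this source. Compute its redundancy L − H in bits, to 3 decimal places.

0.015 bits

Entropy H = −Σ p log₂ p ≈ 2.2753 bits.
Huffman merges: 7/50+3/20→29/100; 21/100+11/50→43/100; 7/25+29/100→57/100; 43/100+57/100→1. L = 229/100 ≈ 2.2900.
L − H = 2.2900 − 2.2753 = 0.015 bits.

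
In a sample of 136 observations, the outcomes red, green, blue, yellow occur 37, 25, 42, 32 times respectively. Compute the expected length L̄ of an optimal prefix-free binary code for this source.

Probabilities are the counts divided by 136.
Repeatedly combine the two least-probable nodes; the expected code length is the sum of the merged weights.
merge 25/136 + 4/17 → 57/136
merge 37/136 + 21/68 → 79/136
merge 57/136 + 79/136 → 1
L = 57/136 + 79/136 + 1 = 2 bits/symbol.

2 bits/symbol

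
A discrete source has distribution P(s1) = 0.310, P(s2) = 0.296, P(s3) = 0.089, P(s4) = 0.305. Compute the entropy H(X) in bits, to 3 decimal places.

H = −Σ pᵢ log₂ pᵢ.
−0.310·log₂(0.310) = 0.5238
−0.296·log₂(0.296) = 0.5199
−0.089·log₂(0.089) = 0.3106
−0.305·log₂(0.305) = 0.5225
Sum ≈ 1.8768 → 1.877 bits.

1.877 bits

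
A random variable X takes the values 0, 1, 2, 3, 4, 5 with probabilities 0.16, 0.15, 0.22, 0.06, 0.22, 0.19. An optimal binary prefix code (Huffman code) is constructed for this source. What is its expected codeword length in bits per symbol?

Repeatedly combine the two least-probable nodes; the expected code length is the sum of the merged weights.
merge 3/50 + 3/20 → 21/100
merge 4/25 + 19/100 → 7/20
merge 21/100 + 11/50 → 43/100
merge 11/50 + 7/20 → 57/100
merge 43/100 + 57/100 → 1
L = 21/100 + 7/20 + 43/100 + 57/100 + 1 = 64/25 = 2.56 bits/symbol.

2.56 bits/symbol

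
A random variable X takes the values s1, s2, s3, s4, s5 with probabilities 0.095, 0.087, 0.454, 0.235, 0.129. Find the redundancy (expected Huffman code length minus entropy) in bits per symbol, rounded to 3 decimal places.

Entropy H = −Σ p log₂ p ≈ 2.0184 bits.
Huffman merges: 87/1000+19/200→91/500; 129/1000+91/500→311/1000; 47/200+311/1000→273/500; 227/500+273/500→1. L = 2039/1000 ≈ 2.0390.
L − H = 2.0390 − 2.0184 = 0.021 bits.

0.021 bits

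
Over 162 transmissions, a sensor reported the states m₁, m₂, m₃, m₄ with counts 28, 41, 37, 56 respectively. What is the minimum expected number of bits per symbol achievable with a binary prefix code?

2 bits/symbol

Probabilities are the counts divided by 162.
Repeatedly combine the two least-probable nodes; the expected code length is the sum of the merged weights.
merge 14/81 + 37/162 → 65/162
merge 41/162 + 28/81 → 97/162
merge 65/162 + 97/162 → 1
L = 65/162 + 97/162 + 1 = 2 bits/symbol.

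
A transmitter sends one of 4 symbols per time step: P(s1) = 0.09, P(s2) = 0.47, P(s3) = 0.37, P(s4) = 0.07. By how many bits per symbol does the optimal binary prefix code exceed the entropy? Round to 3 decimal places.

0.066 bits

Entropy H = −Σ p log₂ p ≈ 1.6239 bits.
Huffman merges: 7/100+9/100→4/25; 4/25+37/100→53/100; 47/100+53/100→1. L = 169/100 ≈ 1.6900.
L − H = 1.6900 − 1.6239 = 0.066 bits.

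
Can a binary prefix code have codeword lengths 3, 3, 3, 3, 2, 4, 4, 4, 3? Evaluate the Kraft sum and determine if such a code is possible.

1.0625; no

With common denominator 2^4 = 16: Σ 2^(−ℓᵢ) = 2/16 + 2/16 + 2/16 + 2/16 + 4/16 + 1/16 + 1/16 + 1/16 + 2/16 = 17/16 = 1.0625.
Kraft's inequality requires Σ ≤ 1; here Σ = 1.0625 > 1, so no such prefix code exists.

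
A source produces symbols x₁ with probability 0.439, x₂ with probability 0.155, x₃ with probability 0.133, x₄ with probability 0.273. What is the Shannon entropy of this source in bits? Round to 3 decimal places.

H = −Σ pᵢ log₂ pᵢ.
−0.439·log₂(0.439) = 0.5214
−0.155·log₂(0.155) = 0.4169
−0.133·log₂(0.133) = 0.3871
−0.273·log₂(0.273) = 0.5113
Sum ≈ 1.8367 → 1.837 bits.

1.837 bits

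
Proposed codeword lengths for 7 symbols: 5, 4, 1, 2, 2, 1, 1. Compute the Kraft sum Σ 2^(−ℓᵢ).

2.09375

With common denominator 2^5 = 32: Σ 2^(−ℓᵢ) = 1/32 + 2/32 + 16/32 + 8/32 + 8/32 + 16/32 + 16/32 = 67/32 = 2.09375.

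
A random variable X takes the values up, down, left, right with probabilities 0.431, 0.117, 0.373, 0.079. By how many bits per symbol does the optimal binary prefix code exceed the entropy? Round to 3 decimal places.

0.060 bits

Entropy H = −Σ p log₂ p ≈ 1.7055 bits.
Huffman merges: 79/1000+117/1000→49/250; 49/250+373/1000→569/1000; 431/1000+569/1000→1. L = 353/200 ≈ 1.7650.
L − H = 1.7650 − 1.7055 = 0.060 bits.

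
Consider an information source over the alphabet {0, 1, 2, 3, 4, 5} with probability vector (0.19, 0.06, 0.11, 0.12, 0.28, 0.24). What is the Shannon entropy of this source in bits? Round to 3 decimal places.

2.424 bits

H = −Σ pᵢ log₂ pᵢ.
−0.19·log₂(0.19) = 0.4552
−0.06·log₂(0.06) = 0.2435
−0.11·log₂(0.11) = 0.3503
−0.12·log₂(0.12) = 0.3671
−0.28·log₂(0.28) = 0.5142
−0.24·log₂(0.24) = 0.4941
Sum ≈ 2.4245 → 2.424 bits.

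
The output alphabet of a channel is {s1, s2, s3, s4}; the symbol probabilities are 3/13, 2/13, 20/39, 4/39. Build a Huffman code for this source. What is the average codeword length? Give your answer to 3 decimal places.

1.744 bits/symbol

Repeatedly combine the two least-probable nodes; the expected code length is the sum of the merged weights.
merge 4/39 + 2/13 → 10/39
merge 3/13 + 10/39 → 19/39
merge 19/39 + 20/39 → 1
L = 10/39 + 19/39 + 1 = 68/39 ≈ 1.744 bits/symbol.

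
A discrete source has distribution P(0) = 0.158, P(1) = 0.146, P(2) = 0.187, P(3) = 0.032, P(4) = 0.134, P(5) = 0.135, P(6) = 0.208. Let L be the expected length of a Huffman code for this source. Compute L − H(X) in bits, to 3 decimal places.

Entropy H = −Σ p log₂ p ≈ 2.6869 bits.
Huffman merges: 4/125+67/500→83/500; 27/200+73/500→281/1000; 79/500+83/500→81/250; 187/1000+26/125→79/200; 281/1000+81/250→121/200; 79/200+121/200→1. L = 2771/1000 ≈ 2.7710.
L − H = 2.7710 − 2.6869 = 0.084 bits.

0.084 bits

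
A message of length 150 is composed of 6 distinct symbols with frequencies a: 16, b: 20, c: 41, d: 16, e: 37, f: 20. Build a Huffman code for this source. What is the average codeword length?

2.48 bits/symbol

Probabilities are the counts divided by 150.
Repeatedly combine the two least-probable nodes; the expected code length is the sum of the merged weights.
merge 8/75 + 8/75 → 16/75
merge 2/15 + 2/15 → 4/15
merge 16/75 + 37/150 → 23/50
merge 4/15 + 41/150 → 27/50
merge 23/50 + 27/50 → 1
L = 16/75 + 4/15 + 23/50 + 27/50 + 1 = 62/25 = 2.48 bits/symbol.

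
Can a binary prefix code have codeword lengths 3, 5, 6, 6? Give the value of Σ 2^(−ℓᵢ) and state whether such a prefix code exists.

0.1875; yes

With common denominator 2^6 = 64: Σ 2^(−ℓᵢ) = 8/64 + 2/64 + 1/64 + 1/64 = 12/64 = 0.1875.
Kraft's inequality requires Σ ≤ 1; here Σ = 0.1875 ≤ 1, so such a prefix code exists.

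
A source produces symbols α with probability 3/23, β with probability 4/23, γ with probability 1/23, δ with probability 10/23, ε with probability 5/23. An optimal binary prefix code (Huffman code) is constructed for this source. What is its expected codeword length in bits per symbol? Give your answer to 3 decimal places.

2.087 bits/symbol

Repeatedly combine the two least-probable nodes; the expected code length is the sum of the merged weights.
merge 1/23 + 3/23 → 4/23
merge 4/23 + 4/23 → 8/23
merge 5/23 + 8/23 → 13/23
merge 10/23 + 13/23 → 1
L = 4/23 + 8/23 + 13/23 + 1 = 48/23 ≈ 2.087 bits/symbol.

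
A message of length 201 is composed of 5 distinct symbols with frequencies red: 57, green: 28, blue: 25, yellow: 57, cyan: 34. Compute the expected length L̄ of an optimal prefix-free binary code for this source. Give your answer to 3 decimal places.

Probabilities are the counts divided by 201.
Repeatedly combine the two least-probable nodes; the expected code length is the sum of the merged weights.
merge 25/201 + 28/201 → 53/201
merge 34/201 + 53/201 → 29/67
merge 19/67 + 19/67 → 38/67
merge 29/67 + 38/67 → 1
L = 53/201 + 29/67 + 38/67 + 1 = 455/201 ≈ 2.264 bits/symbol.

2.264 bits/symbol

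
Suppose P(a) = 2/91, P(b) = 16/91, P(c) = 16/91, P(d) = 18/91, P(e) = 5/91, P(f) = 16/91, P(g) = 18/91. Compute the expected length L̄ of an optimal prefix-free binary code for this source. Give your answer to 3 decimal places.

Repeatedly combine the two least-probable nodes; the expected code length is the sum of the merged weights.
merge 2/91 + 5/91 → 1/13
merge 1/13 + 16/91 → 23/91
merge 16/91 + 16/91 → 32/91
merge 18/91 + 18/91 → 36/91
merge 23/91 + 32/91 → 55/91
merge 36/91 + 55/91 → 1
L = 1/13 + 23/91 + 32/91 + 36/91 + 55/91 + 1 = 244/91 ≈ 2.681 bits/symbol.

2.681 bits/symbol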